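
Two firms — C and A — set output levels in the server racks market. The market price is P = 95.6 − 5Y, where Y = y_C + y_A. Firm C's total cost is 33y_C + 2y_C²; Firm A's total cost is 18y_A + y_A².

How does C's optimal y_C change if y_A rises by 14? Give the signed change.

-5

Firm C's profit: π = y_C(95.6 − 5(y_C + y_A)) − 33y_C − 2y_C².
∂π/∂y_C = 62.6 − 14y_C − 5y_A = 0, so y_C = 313/70 − (5/14)y_A.
The reaction-function slope is −5/14, so a 14-unit rise in y_A moves y_C by −5/14 × 14 = −5. C's best response falls — the actions are strategic substitutes.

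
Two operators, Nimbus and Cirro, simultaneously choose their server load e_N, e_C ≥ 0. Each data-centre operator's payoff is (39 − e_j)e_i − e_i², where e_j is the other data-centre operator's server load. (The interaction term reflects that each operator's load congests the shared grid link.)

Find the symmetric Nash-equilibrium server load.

Nimbus's payoff is (39 − e_C)e_N − e_N².
∂π/∂e_N = 39 − e_C − 2e_N = 0, so e_N = 19.5 − 0.5e_C.
By symmetry e_C = e_N; substituting into the reaction function, 1.5e_N = 19.5 and e_N = 13.

13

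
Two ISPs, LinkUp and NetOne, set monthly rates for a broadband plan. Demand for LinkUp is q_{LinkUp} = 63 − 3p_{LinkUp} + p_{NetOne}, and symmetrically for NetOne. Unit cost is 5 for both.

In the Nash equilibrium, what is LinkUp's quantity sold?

31.8

LinkUp's profit: π = (p_{LinkUp} − 5)(63 − 3p_{LinkUp} + p_{NetOne}).
∂π/∂p_{LinkUp} = 78 − 6p_{LinkUp} + p_{NetOne} = 0 ⇒ p_{LinkUp} = 13 + (1/6)p_{NetOne}.
By symmetry p_{NetOne} = p_{LinkUp}; substituting into the reaction function, (5/6)p_{LinkUp} = 13 and p_{LinkUp} = 15.6.
q_{LinkUp} = 63 − 3·15.6 + 15.6 = 31.8.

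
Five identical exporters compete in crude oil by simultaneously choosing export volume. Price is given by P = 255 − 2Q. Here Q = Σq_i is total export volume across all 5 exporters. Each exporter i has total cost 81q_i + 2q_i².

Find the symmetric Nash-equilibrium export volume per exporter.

10.875

A representative exporter's profit is π_i = q_i(255 − 2Q) − 81q_i − 2q_i², with Q = q_i + Σ_{j≠i} q_j.
First-order condition: 174 − 8q_i − 2Σ_{j≠i} q_j = 0.
With identical exporters, set every q_j = q: then 174 − 8q − 8q = 0, i.e. q = 174/16 = 10.875.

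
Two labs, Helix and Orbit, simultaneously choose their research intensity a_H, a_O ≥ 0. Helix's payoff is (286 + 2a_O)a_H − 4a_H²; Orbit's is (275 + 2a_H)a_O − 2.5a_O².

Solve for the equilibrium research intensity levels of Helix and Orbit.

55, 77

Expanding Helix's payoff: 286a_H + 2a_Oa_H − 4a_H².
∂π/∂a_H = 286 + 2a_O − 8a_H = 0, so a_H = 35.75 + 0.25a_O.
Likewise for Orbit: a_O = 55 + 0.4a_H.
Plugging a_O into Helix's best response: a_H = 35.75 + 0.25(55 + 0.4a_H) ⇒ 0.9a_H = 49.5, so a_H = 55.
Then a_O = 55 + 0.4·55 = 77.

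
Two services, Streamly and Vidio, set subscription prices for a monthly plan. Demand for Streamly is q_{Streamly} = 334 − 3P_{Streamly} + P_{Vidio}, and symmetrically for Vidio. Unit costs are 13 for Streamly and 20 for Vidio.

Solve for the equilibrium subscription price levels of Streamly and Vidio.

75.2, 78.2

Streamly's profit: π = (P_{Streamly} − 13)(334 − 3P_{Streamly} + P_{Vidio}).
∂π/∂P_{Streamly} = 373 − 6P_{Streamly} + P_{Vidio} = 0 ⇒ P_{Streamly} = 373/6 + (1/6)P_{Vidio}.
Similarly P_{Vidio} = 197/3 + (1/6)P_{Streamly}.
Plugging P_{Vidio} into Streamly's best response: P_{Streamly} = 373/6 + (1/6)(197/3 + (1/6)P_{Streamly}) ⇒ (35/36)P_{Streamly} = 658/9, so P_{Streamly} = 75.2.
Then P_{Vidio} = 197/3 + (1/6)·75.2 = 78.2.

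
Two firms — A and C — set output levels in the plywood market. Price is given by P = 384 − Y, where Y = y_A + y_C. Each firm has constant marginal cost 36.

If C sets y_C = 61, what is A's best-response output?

143.5

Firm A's profit: π = y_A(384 − (y_A + y_C)) − 36y_A.
∂π/∂y_A = 348 − 2y_A − y_C = 0, so y_A = 174 − 0.5y_C.
At y_C = 61: y_A = 174 − 0.5·61 = 143.5.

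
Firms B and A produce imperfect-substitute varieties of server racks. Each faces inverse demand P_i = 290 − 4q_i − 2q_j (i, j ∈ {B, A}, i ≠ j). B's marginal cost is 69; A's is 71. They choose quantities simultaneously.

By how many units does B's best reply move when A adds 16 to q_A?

-4

Firm B's profit: π = q_B(290 − 4q_B − 2q_A) − 69q_B.
∂π/∂q_B = 221 − 8q_B − 2q_A = 0 ⇒ q_B = 27.625 − 0.25q_A.
The reaction-function slope is −0.25, so a 16-unit rise in q_A moves q_B by −0.25 × 16 = −4. B's best response falls — the actions are strategic substitutes.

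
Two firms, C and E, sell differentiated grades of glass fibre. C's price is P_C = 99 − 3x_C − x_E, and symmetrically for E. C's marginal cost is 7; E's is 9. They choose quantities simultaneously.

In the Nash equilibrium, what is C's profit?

Firm C's profit: π = x_C(99 − 3x_C − x_E) − 7x_C.
∂π/∂x_C = 92 − 6x_C − x_E = 0 ⇒ x_C = 46/3 − (1/6)x_E.
Similarly x_E = 15 − (1/6)x_C.
Plugging x_E into C's best response: x_C = 46/3 − (1/6)(15 − (1/6)x_C) ⇒ (35/36)x_C = 77/6, so x_C = 13.2.
Then x_E = 15 − (1/6)·13.2 = 12.8.
P_C = 99 − 3·13.2 − 12.8 = 46.6.
Profit = (46.6 − 7)·13.2 = 522.72.

522.72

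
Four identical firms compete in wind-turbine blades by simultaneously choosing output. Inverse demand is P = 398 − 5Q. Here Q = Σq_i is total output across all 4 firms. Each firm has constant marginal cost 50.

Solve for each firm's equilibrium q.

A representative firm's profit is π_i = q_i(398 − 5Q) − 50q_i, with Q = q_i + Σ_{j≠i} q_j.
First-order condition: 348 − 10q_i − 5Σ_{j≠i} q_j = 0.
Imposing symmetry (q_j = q for all j) turns Σ_{j≠i} q_j into 3q, so 348 = 25q and q = 13.92.

13.92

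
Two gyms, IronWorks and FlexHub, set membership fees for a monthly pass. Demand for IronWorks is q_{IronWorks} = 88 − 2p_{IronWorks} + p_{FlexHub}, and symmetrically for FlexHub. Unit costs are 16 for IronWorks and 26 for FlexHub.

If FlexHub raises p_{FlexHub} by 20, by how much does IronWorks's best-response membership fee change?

5

IronWorks's profit: π = (p_{IronWorks} − 16)(88 − 2p_{IronWorks} + p_{FlexHub}).
∂π/∂p_{IronWorks} = 120 − 4p_{IronWorks} + p_{FlexHub} = 0 ⇒ p_{IronWorks} = 30 + 0.25p_{FlexHub}.
The reaction-function slope is 0.25, so a 20-unit rise in p_{FlexHub} moves p_{IronWorks} by 0.25 × 20 = 5. IronWorks's best response rises — the actions are strategic complements.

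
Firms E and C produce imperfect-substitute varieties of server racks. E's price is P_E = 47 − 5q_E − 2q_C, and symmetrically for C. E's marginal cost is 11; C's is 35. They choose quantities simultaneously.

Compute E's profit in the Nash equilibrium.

61.25

Firm E's profit: π = q_E(47 − 5q_E − 2q_C) − 11q_E.
∂π/∂q_E = 36 − 10q_E − 2q_C = 0 ⇒ q_E = 3.6 − 0.2q_C.
Similarly q_C = 1.2 − 0.2q_E.
Substituting the second reaction function into the first: q_E = 3.6 − 0.2(1.2 − 0.2q_E), which gives 0.96q_E = 3.36 ⇒ q_E = 3.5.
Then q_C = 1.2 − 0.2·3.5 = 0.5.
P_E = 47 − 5·3.5 − 2·0.5 = 28.5.
Profit = (28.5 − 11)·3.5 = 61.25.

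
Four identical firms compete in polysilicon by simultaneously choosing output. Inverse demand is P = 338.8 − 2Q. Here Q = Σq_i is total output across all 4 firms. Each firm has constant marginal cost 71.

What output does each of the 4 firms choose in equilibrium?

26.78

A representative firm's profit is π_i = q_i(338.8 − 2Q) − 71q_i, with Q = q_i + Σ_{j≠i} q_j.
First-order condition: 267.8 − 4q_i − 2Σ_{j≠i} q_j = 0.
Imposing symmetry (q_j = q for all j) turns Σ_{j≠i} q_j into 3q, so 267.8 = 10q and q = 26.78.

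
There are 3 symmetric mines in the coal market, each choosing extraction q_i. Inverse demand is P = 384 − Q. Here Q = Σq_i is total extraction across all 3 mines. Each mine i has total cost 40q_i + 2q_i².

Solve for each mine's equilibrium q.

43

A representative mine's profit is π_i = q_i(384 − Q) − 40q_i − 2q_i², with Q = q_i + Σ_{j≠i} q_j.
First-order condition: 344 − 6q_i − Σ_{j≠i} q_j = 0.
Imposing symmetry (q_j = q for all j) turns Σ_{j≠i} q_j into 2q, so 344 = 8q and q = 43.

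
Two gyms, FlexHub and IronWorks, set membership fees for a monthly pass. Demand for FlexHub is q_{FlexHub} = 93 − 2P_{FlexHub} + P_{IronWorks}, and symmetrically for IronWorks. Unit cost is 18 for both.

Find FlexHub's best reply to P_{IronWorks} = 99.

FlexHub's profit: π = (P_{FlexHub} − 18)(93 − 2P_{FlexHub} + P_{IronWorks}).
∂π/∂P_{FlexHub} = 129 − 4P_{FlexHub} + P_{IronWorks} = 0 ⇒ P_{FlexHub} = 32.25 + 0.25P_{IronWorks}.
At P_{IronWorks} = 99: P_{FlexHub} = 32.25 + 0.25·99 = 57.

57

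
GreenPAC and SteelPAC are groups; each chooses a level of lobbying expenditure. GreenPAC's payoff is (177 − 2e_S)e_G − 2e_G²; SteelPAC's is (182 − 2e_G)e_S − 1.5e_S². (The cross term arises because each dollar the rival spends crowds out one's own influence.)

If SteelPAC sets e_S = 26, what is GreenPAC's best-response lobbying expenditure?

31.25

Expanding GreenPAC's payoff: 177e_G − 2e_Se_G − 2e_G².
∂π/∂e_G = 177 − 2e_S − 4e_G = 0, so e_G = 44.25 − 0.5e_S.
At e_S = 26: e_G = 44.25 − 0.5·26 = 31.25.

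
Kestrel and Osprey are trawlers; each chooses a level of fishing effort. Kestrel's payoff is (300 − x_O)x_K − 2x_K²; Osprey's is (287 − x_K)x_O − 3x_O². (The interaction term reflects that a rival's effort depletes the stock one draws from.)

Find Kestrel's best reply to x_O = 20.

Expanding Kestrel's payoff: 300x_K − x_Ox_K − 2x_K².
∂π/∂x_K = 300 − x_O − 4x_K = 0, so x_K = 75 − 0.25x_O.
At x_O = 20: x_K = 75 − 0.25·20 = 70.

70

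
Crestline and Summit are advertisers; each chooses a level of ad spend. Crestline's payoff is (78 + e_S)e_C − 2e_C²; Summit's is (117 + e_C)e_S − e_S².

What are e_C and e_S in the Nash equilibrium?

Expanding Crestline's payoff: 78e_C + e_Se_C − 2e_C².
∂π/∂e_C = 78 + e_S − 4e_C = 0, so e_C = 19.5 + 0.25e_S.
Likewise for Summit: e_S = 58.5 + 0.5e_C.
Solving the two reaction functions simultaneously: (1 − (0.25)(0.5))e_C = 19.5 + 0.25·58.5, so 0.875e_C = 34.125 and e_C = 39.
Then e_S = 58.5 + 0.5·39 = 78.

39, 78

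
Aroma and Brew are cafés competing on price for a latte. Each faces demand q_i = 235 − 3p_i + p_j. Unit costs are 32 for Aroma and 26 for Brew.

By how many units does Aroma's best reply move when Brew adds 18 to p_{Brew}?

3

Aroma's profit: π = (p_{Aroma} − 32)(235 − 3p_{Aroma} + p_{Brew}).
∂π/∂p_{Aroma} = 331 − 6p_{Aroma} + p_{Brew} = 0 ⇒ p_{Aroma} = 331/6 + (1/6)p_{Brew}.
The reaction-function slope is 1/6, so an 18-unit rise in p_{Brew} moves p_{Aroma} by 1/6 × 18 = 3. Aroma's best response rises — the actions are strategic complements.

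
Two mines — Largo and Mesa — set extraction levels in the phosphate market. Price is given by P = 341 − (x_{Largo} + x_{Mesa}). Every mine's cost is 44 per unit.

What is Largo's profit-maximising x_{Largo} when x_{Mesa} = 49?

Mine Largo's profit: π = x_{Largo}(341 − (x_{Largo} + x_{Mesa})) − 44x_{Largo}.
∂π/∂x_{Largo} = 297 − 2x_{Largo} − x_{Mesa} = 0, so x_{Largo} = 148.5 − 0.5x_{Mesa}.
At x_{Mesa} = 49: x_{Largo} = 148.5 − 0.5·49 = 124.

124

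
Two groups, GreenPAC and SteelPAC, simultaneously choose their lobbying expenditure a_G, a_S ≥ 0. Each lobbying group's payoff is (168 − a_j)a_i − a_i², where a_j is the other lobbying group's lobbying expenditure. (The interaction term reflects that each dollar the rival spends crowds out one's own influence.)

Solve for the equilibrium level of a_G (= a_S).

GreenPAC's payoff is (168 − a_S)a_G − a_G².
∂π/∂a_G = 168 − a_S − 2a_G = 0, so a_G = 84 − 0.5a_S.
By symmetry a_S = a_G; substituting into the reaction function, 1.5a_G = 84 and a_G = 56.

56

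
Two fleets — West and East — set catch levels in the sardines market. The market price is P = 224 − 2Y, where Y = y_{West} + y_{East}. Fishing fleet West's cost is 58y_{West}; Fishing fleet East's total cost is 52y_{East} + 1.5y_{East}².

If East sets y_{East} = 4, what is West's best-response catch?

Fishing fleet West's profit: π = y_{West}(224 − 2(y_{West} + y_{East})) − 58y_{West}.
∂π/∂y_{West} = 166 − 4y_{West} − 2y_{East} = 0, so y_{West} = 41.5 − 0.5y_{East}.
At y_{East} = 4: y_{West} = 41.5 − 0.5·4 = 39.5.

39.5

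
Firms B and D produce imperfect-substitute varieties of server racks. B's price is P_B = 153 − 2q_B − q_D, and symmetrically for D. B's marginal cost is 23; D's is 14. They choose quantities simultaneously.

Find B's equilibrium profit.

1290.32

Firm B's profit: π = q_B(153 − 2q_B − q_D) − 23q_B.
∂π/∂q_B = 130 − 4q_B − q_D = 0 ⇒ q_B = 32.5 − 0.25q_D.
Similarly q_D = 34.75 − 0.25q_B.
Solving the two reaction functions simultaneously: (1 − (−0.25)(−0.25))q_B = 32.5 − 0.25·34.75, so 0.9375q_B = 23.8125 and q_B = 25.4.
Then q_D = 34.75 − 0.25·25.4 = 28.4.
P_B = 153 − 2·25.4 − 28.4 = 73.8.
Profit = (73.8 − 23)·25.4 = 1290.32.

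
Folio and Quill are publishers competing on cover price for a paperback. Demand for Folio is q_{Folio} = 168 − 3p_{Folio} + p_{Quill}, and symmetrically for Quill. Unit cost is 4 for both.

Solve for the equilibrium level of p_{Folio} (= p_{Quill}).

36

Folio's profit: π = (p_{Folio} − 4)(168 − 3p_{Folio} + p_{Quill}).
∂π/∂p_{Folio} = 180 − 6p_{Folio} + p_{Quill} = 0 ⇒ p_{Folio} = 30 + (1/6)p_{Quill}.
Setting p_{Folio} = p_{Quill} in the reaction function: p_{Folio} = 30 + (1/6)p_{Folio}, so p_{Folio} = 30 / (5/6) = 36.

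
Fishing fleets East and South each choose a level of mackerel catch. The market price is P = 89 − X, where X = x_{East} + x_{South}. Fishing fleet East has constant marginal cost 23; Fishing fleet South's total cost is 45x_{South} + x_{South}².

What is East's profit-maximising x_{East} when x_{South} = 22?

Fishing fleet East's profit: π = x_{East}(89 − (x_{East} + x_{South})) − 23x_{East}.
∂π/∂x_{East} = 66 − 2x_{East} − x_{South} = 0, so x_{East} = 33 − 0.5x_{South}.
At x_{South} = 22: x_{East} = 33 − 0.5·22 = 22.

22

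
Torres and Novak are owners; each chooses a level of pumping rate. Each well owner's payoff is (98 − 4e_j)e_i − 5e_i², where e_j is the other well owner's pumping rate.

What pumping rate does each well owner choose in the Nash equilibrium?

Torres's payoff is (98 − 4e_N)e_T − 5e_T².
∂π/∂e_T = 98 − 4e_N − 10e_T = 0, so e_T = 9.8 − 0.4e_N.
Setting e_T = e_N in the reaction function: e_T = 9.8 − 0.4e_T, so e_T = 9.8 / 1.4 = 7.

7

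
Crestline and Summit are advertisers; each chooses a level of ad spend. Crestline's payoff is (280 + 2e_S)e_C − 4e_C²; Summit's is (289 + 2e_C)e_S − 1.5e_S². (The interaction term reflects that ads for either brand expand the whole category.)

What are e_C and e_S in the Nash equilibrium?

70.9, 143.6

Expanding Crestline's payoff: 280e_C + 2e_Se_C − 4e_C².
∂π/∂e_C = 280 + 2e_S − 8e_C = 0, so e_C = 35 + 0.25e_S.
Likewise for Summit: e_S = 289/3 + (2/3)e_C.
Plugging e_S into Crestline's best response: e_C = 35 + 0.25(289/3 + (2/3)e_C) ⇒ (5/6)e_C = 709/12, so e_C = 70.9.
Then e_S = 289/3 + (2/3)·70.9 = 143.6.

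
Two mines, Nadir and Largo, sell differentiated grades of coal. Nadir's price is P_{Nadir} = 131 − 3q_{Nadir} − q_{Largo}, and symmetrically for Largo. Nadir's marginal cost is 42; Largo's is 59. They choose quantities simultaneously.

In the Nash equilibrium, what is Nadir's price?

81.6

Mine Nadir's profit: π = q_{Nadir}(131 − 3q_{Nadir} − q_{Largo}) − 42q_{Nadir}.
∂π/∂q_{Nadir} = 89 − 6q_{Nadir} − q_{Largo} = 0 ⇒ q_{Nadir} = 89/6 − (1/6)q_{Largo}.
Similarly q_{Largo} = 12 − (1/6)q_{Nadir}.
Substituting the second reaction function into the first: q_{Nadir} = 89/6 − (1/6)(12 − (1/6)q_{Nadir}), which gives (35/36)q_{Nadir} = 77/6 ⇒ q_{Nadir} = 13.2.
Then q_{Largo} = 12 − (1/6)·13.2 = 9.8.
P_{Nadir} = 131 − 3·13.2 − 9.8 = 81.6.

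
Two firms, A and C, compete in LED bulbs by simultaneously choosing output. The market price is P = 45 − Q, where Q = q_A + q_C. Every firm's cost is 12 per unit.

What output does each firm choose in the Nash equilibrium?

11

Firm A's profit: π = q_A(45 − (q_A + q_C)) − 12q_A.
∂π/∂q_A = 33 − 2q_A − q_C = 0, so q_A = 16.5 − 0.5q_C.
Setting q_A = q_C in the reaction function: q_A = 16.5 − 0.5q_A, so q_A = 16.5 / 1.5 = 11.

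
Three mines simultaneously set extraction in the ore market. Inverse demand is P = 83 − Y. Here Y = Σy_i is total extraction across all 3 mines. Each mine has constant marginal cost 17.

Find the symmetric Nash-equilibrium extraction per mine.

A representative mine's profit is π_i = y_i(83 − Y) − 17y_i, with Y = y_i + Σ_{j≠i} y_j.
First-order condition: 66 − 2y_i − Σ_{j≠i} y_j = 0.
In a symmetric equilibrium every mine chooses the same y, so Σ_{j≠i} y_j = 2y. The condition becomes 66 − 4y = 0, giving y = 66/4 = 16.5.

16.5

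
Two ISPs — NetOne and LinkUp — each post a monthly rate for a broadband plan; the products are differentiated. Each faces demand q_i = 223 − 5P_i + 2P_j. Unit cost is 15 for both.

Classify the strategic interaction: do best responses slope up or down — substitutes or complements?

NetOne's profit: π = (P_{NetOne} − 15)(223 − 5P_{NetOne} + 2P_{LinkUp}).
∂π/∂P_{NetOne} = 298 − 10P_{NetOne} + 2P_{LinkUp} = 0 ⇒ P_{NetOne} = 29.8 + 0.2P_{LinkUp}.
The best-response slope dP_{NetOne}/dP_{LinkUp} = 0.2 > 0: the reaction function is upward-sloping, so the choices are strategic complements.

strategic complements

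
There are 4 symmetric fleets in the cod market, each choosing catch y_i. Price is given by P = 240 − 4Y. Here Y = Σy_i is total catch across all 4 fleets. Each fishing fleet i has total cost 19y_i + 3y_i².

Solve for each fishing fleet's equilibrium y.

A representative fishing fleet's profit is π_i = y_i(240 − 4Y) − 19y_i − 3y_i², with Y = y_i + Σ_{j≠i} y_j.
First-order condition: 221 − 14y_i − 4Σ_{j≠i} y_j = 0.
With identical fishing fleets, set every y_j = y: then 221 − 14y − 12y = 0, i.e. y = 221/26 = 8.5.

8.5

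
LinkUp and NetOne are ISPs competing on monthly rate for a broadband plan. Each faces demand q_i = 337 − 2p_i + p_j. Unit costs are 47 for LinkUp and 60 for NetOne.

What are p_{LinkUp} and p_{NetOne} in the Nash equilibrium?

145.4, 150.6

LinkUp's profit: π = (p_{LinkUp} − 47)(337 − 2p_{LinkUp} + p_{NetOne}).
∂π/∂p_{LinkUp} = 431 − 4p_{LinkUp} + p_{NetOne} = 0 ⇒ p_{LinkUp} = 107.75 + 0.25p_{NetOne}.
Similarly p_{NetOne} = 114.25 + 0.25p_{LinkUp}.
Solving the two reaction functions simultaneously: (1 − (0.25)(0.25))p_{LinkUp} = 107.75 + 0.25·114.25, so 0.9375p_{LinkUp} = 136.3125 and p_{LinkUp} = 145.4.
Then p_{NetOne} = 114.25 + 0.25·145.4 = 150.6.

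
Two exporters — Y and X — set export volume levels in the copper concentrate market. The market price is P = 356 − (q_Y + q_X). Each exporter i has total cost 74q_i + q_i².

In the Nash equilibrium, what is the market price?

243.2

Exporter Y's profit: π = q_Y(356 − (q_Y + q_X)) − 74q_Y − q_Y².
∂π/∂q_Y = 282 − 4q_Y − q_X = 0, so q_Y = 70.5 − 0.25q_X.
The game is symmetric, so in equilibrium q_X = q_Y: the reaction function gives 1.25q_Y = 70.5, hence q_Y = 56.4.
Equilibrium price: P = 356 − 112.8 = 243.2.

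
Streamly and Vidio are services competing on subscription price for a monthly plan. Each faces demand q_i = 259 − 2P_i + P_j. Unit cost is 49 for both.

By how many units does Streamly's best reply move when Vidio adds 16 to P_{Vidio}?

4

Streamly's profit: π = (P_{Streamly} − 49)(259 − 2P_{Streamly} + P_{Vidio}).
∂π/∂P_{Streamly} = 357 − 4P_{Streamly} + P_{Vidio} = 0 ⇒ P_{Streamly} = 89.25 + 0.25P_{Vidio}.
The reaction-function slope is 0.25, so a 16-unit rise in P_{Vidio} moves P_{Streamly} by 0.25 × 16 = 4. Streamly's best response rises — the actions are strategic complements.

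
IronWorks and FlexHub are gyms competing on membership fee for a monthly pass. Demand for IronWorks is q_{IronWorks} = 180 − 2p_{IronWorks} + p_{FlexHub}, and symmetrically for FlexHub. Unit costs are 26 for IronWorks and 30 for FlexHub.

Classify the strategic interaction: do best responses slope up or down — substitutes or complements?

strategic complements

IronWorks's profit: π = (p_{IronWorks} − 26)(180 − 2p_{IronWorks} + p_{FlexHub}).
∂π/∂p_{IronWorks} = 232 − 4p_{IronWorks} + p_{FlexHub} = 0 ⇒ p_{IronWorks} = 58 + 0.25p_{FlexHub}.
The best-response slope dp_{IronWorks}/dp_{FlexHub} = 0.25 > 0: the reaction function is upward-sloping, so the choices are strategic complements.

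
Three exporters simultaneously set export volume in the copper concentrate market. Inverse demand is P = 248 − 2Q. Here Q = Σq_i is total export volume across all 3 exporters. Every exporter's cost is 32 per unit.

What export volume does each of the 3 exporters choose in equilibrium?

A representative exporter's profit is π_i = q_i(248 − 2Q) − 32q_i, with Q = q_i + Σ_{j≠i} q_j.
First-order condition: 216 − 4q_i − 2Σ_{j≠i} q_j = 0.
Imposing symmetry (q_j = q for all j) turns Σ_{j≠i} q_j into 2q, so 216 = 8q and q = 27.

27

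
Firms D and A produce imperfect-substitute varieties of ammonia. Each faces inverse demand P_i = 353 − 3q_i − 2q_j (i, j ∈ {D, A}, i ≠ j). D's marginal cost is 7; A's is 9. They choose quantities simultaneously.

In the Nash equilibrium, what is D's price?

137.125

Firm D's profit: π = q_D(353 − 3q_D − 2q_A) − 7q_D.
∂π/∂q_D = 346 − 6q_D − 2q_A = 0 ⇒ q_D = 173/3 − (1/3)q_A.
Similarly q_A = 172/3 − (1/3)q_D.
Solving the two reaction functions simultaneously: (1 − (−1/3)(−1/3))q_D = 173/3 − (1/3)·(172/3), so (8/9)q_D = 347/9 and q_D = 43.375.
Then q_A = 172/3 − (1/3)·43.375 = 42.875.
P_D = 353 − 3·43.375 − 2·42.875 = 137.125.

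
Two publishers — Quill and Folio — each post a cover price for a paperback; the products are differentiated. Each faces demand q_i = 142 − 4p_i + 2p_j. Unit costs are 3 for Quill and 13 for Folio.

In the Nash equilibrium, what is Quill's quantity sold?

96

Quill's profit: π = (p_{Quill} − 3)(142 − 4p_{Quill} + 2p_{Folio}).
∂π/∂p_{Quill} = 154 − 8p_{Quill} + 2p_{Folio} = 0 ⇒ p_{Quill} = 19.25 + 0.25p_{Folio}.
Similarly p_{Folio} = 24.25 + 0.25p_{Quill}.
Solving the two reaction functions simultaneously: (1 − (0.25)(0.25))p_{Quill} = 19.25 + 0.25·24.25, so 0.9375p_{Quill} = 25.3125 and p_{Quill} = 27.
Then p_{Folio} = 24.25 + 0.25·27 = 31.
q_{Quill} = 142 − 4·27 + 2·31 = 96.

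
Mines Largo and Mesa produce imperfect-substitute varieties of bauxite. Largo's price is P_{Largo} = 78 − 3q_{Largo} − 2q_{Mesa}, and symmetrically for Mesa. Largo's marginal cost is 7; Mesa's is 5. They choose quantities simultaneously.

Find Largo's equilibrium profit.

Mine Largo's profit: π = q_{Largo}(78 − 3q_{Largo} − 2q_{Mesa}) − 7q_{Largo}.
∂π/∂q_{Largo} = 71 − 6q_{Largo} − 2q_{Mesa} = 0 ⇒ q_{Largo} = 71/6 − (1/3)q_{Mesa}.
Similarly q_{Mesa} = 73/6 − (1/3)q_{Largo}.
Solving the two reaction functions simultaneously: (1 − (−1/3)(−1/3))q_{Largo} = 71/6 − (1/3)·(73/6), so (8/9)q_{Largo} = 70/9 and q_{Largo} = 8.75.
Then q_{Mesa} = 73/6 − (1/3)·8.75 = 9.25.
P_{Largo} = 78 − 3·8.75 − 2·9.25 = 33.25.
Profit = (33.25 − 7)·8.75 = 229.6875.

229.6875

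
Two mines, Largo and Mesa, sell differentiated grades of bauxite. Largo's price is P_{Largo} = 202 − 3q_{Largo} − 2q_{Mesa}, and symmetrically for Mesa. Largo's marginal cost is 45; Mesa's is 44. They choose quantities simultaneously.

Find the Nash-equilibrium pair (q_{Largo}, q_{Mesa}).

19.5625, 19.8125

Mine Largo's profit: π = q_{Largo}(202 − 3q_{Largo} − 2q_{Mesa}) − 45q_{Largo}.
∂π/∂q_{Largo} = 157 − 6q_{Largo} − 2q_{Mesa} = 0 ⇒ q_{Largo} = 157/6 − (1/3)q_{Mesa}.
Similarly q_{Mesa} = 79/3 − (1/3)q_{Largo}.
Plugging q_{Mesa} into Largo's best response: q_{Largo} = 157/6 − (1/3)(79/3 − (1/3)q_{Largo}) ⇒ (8/9)q_{Largo} = 313/18, so q_{Largo} = 19.5625.
Then q_{Mesa} = 79/3 − (1/3)·19.5625 = 19.8125.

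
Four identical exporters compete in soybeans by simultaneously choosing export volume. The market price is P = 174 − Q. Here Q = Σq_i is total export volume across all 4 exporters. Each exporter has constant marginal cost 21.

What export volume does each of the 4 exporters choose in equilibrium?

30.6

A representative exporter's profit is π_i = q_i(174 − Q) − 21q_i, with Q = q_i + Σ_{j≠i} q_j.
First-order condition: 153 − 2q_i − Σ_{j≠i} q_j = 0.
Imposing symmetry (q_j = q for all j) turns Σ_{j≠i} q_j into 3q, so 153 = 5q and q = 30.6.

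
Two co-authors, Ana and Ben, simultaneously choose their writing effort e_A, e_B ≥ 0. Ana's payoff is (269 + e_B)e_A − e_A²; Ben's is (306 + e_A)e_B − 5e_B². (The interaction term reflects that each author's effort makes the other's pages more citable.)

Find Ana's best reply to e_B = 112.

190.5

Expanding Ana's payoff: 269e_A + e_Be_A − e_A².
∂π/∂e_A = 269 + e_B − 2e_A = 0, so e_A = 134.5 + 0.5e_B.
At e_B = 112: e_A = 134.5 + 0.5·112 = 190.5.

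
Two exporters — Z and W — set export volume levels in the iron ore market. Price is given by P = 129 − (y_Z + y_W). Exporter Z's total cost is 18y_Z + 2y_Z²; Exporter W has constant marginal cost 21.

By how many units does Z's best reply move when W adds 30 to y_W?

Exporter Z's profit: π = y_Z(129 − (y_Z + y_W)) − 18y_Z − 2y_Z².
∂π/∂y_Z = 111 − 6y_Z − y_W = 0, so y_Z = 18.5 − (1/6)y_W.
The reaction-function slope is −1/6, so a 30-unit rise in y_W moves y_Z by −1/6 × 30 = −5. Z's best response falls — the actions are strategic substitutes.

-5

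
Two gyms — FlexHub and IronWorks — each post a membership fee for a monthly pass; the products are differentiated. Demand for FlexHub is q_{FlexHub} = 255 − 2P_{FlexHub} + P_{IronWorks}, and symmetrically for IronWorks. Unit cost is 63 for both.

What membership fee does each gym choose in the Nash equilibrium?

127

FlexHub's profit: π = (P_{FlexHub} − 63)(255 − 2P_{FlexHub} + P_{IronWorks}).
∂π/∂P_{FlexHub} = 381 − 4P_{FlexHub} + P_{IronWorks} = 0 ⇒ P_{FlexHub} = 95.25 + 0.25P_{IronWorks}.
By symmetry P_{IronWorks} = P_{FlexHub}; substituting into the reaction function, 0.75P_{FlexHub} = 95.25 and P_{FlexHub} = 127.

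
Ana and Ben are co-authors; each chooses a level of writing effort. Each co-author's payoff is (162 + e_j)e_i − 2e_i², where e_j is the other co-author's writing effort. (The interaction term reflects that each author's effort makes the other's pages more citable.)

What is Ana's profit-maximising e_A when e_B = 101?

Ana's payoff is (162 + e_B)e_A − 2e_A².
∂π/∂e_A = 162 + e_B − 4e_A = 0, so e_A = 40.5 + 0.25e_B.
At e_B = 101: e_A = 40.5 + 0.25·101 = 65.75.

65.75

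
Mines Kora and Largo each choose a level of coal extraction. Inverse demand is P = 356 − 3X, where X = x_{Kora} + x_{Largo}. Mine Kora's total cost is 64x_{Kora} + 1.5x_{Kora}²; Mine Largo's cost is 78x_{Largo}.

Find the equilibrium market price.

Mine Kora's profit: π = x_{Kora}(356 − 3(x_{Kora} + x_{Largo})) − 64x_{Kora} − 1.5x_{Kora}².
∂π/∂x_{Kora} = 292 − 9x_{Kora} − 3x_{Largo} = 0, so x_{Kora} = 292/9 − (1/3)x_{Largo}.
For Largo: ∂π/∂x_{Largo} = 278 − 6x_{Largo} − 3x_{Kora} = 0 ⇒ x_{Largo} = 139/3 − 0.5x_{Kora}.
Solving the two reaction functions simultaneously: (1 − (−1/3)(−0.5))x_{Kora} = 292/9 − (1/3)·(139/3), so (5/6)x_{Kora} = 17 and x_{Kora} = 20.4.
Then x_{Largo} = 139/3 − 0.5·20.4 = 542/15.
Equilibrium price: P = 356 − 3·(848/15) = 186.4.

186.4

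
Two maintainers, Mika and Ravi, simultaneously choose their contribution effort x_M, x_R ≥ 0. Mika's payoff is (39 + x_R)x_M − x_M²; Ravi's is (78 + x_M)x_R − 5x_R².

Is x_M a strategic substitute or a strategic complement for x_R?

Expanding Mika's payoff: 39x_M + x_Rx_M − x_M².
∂π/∂x_M = 39 + x_R − 2x_M = 0, so x_M = 19.5 + 0.5x_R.
The best-response slope dx_M/dx_R = 0.5 > 0: the reaction function is upward-sloping, so the choices are strategic complements.

strategic complements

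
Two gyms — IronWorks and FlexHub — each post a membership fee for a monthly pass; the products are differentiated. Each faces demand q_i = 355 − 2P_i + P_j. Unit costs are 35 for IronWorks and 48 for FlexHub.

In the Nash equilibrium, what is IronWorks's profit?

23501.12

IronWorks's profit: π = (P_{IronWorks} − 35)(355 − 2P_{IronWorks} + P_{FlexHub}).
∂π/∂P_{IronWorks} = 425 − 4P_{IronWorks} + P_{FlexHub} = 0 ⇒ P_{IronWorks} = 106.25 + 0.25P_{FlexHub}.
Similarly P_{FlexHub} = 112.75 + 0.25P_{IronWorks}.
Solving the two reaction functions simultaneously: (1 − (0.25)(0.25))P_{IronWorks} = 106.25 + 0.25·112.75, so 0.9375P_{IronWorks} = 134.4375 and P_{IronWorks} = 143.4.
Then P_{FlexHub} = 112.75 + 0.25·143.4 = 148.6.
q_{IronWorks} = 355 − 2·143.4 + 148.6 = 216.8.
Profit = (143.4 − 35)·216.8 = 23501.12.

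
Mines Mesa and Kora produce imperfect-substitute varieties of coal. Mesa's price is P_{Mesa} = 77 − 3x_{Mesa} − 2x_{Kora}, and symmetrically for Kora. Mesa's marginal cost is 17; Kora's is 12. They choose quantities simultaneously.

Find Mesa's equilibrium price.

Mine Mesa's profit: π = x_{Mesa}(77 − 3x_{Mesa} − 2x_{Kora}) − 17x_{Mesa}.
∂π/∂x_{Mesa} = 60 − 6x_{Mesa} − 2x_{Kora} = 0 ⇒ x_{Mesa} = 10 − (1/3)x_{Kora}.
Similarly x_{Kora} = 65/6 − (1/3)x_{Mesa}.
Substituting the second reaction function into the first: x_{Mesa} = 10 − (1/3)(65/6 − (1/3)x_{Mesa}), which gives (8/9)x_{Mesa} = 115/18 ⇒ x_{Mesa} = 7.1875.
Then x_{Kora} = 65/6 − (1/3)·7.1875 = 8.4375.
P_{Mesa} = 77 − 3·7.1875 − 2·8.4375 = 38.5625.

38.5625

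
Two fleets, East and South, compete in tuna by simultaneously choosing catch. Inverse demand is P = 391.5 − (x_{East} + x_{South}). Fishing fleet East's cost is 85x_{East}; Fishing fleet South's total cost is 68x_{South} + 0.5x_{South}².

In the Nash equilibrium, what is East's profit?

14208.64

Fishing fleet East's profit: π = x_{East}(391.5 − (x_{East} + x_{South})) − 85x_{East}.
∂π/∂x_{East} = 306.5 − 2x_{East} − x_{South} = 0, so x_{East} = 153.25 − 0.5x_{South}.
For South: ∂π/∂x_{South} = 323.5 − 3x_{South} − x_{East} = 0 ⇒ x_{South} = 647/6 − (1/3)x_{East}.
Solving the two reaction functions simultaneously: (1 − (−0.5)(−1/3))x_{East} = 153.25 − 0.5·(647/6), so (5/6)x_{East} = 298/3 and x_{East} = 119.2.
Then x_{South} = 647/6 − (1/3)·119.2 = 68.1.
Price P = 391.5 − 187.3 = 204.2.
East's profit: (204.2 − 85)·119.2 = 14208.64.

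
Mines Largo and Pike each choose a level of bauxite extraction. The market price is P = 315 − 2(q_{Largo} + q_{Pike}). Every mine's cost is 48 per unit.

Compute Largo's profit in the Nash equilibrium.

3960.5

Mine Largo's profit: π = q_{Largo}(315 − 2(q_{Largo} + q_{Pike})) − 48q_{Largo}.
∂π/∂q_{Largo} = 267 − 4q_{Largo} − 2q_{Pike} = 0, so q_{Largo} = 66.75 − 0.5q_{Pike}.
By symmetry q_{Pike} = q_{Largo}; substituting into the reaction function, 1.5q_{Largo} = 66.75 and q_{Largo} = 44.5.
Price P = 315 − 2·89 = 137.
Largo's profit: (137 − 48)·44.5 = 3960.5.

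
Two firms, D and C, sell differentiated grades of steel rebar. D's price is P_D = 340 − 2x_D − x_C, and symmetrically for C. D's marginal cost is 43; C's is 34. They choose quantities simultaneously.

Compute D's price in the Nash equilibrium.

160.6

Firm D's profit: π = x_D(340 − 2x_D − x_C) − 43x_D.
∂π/∂x_D = 297 − 4x_D − x_C = 0 ⇒ x_D = 74.25 − 0.25x_C.
Similarly x_C = 76.5 − 0.25x_D.
Plugging x_C into D's best response: x_D = 74.25 − 0.25(76.5 − 0.25x_D) ⇒ 0.9375x_D = 55.125, so x_D = 58.8.
Then x_C = 76.5 − 0.25·58.8 = 61.8.
P_D = 340 − 2·58.8 − 61.8 = 160.6.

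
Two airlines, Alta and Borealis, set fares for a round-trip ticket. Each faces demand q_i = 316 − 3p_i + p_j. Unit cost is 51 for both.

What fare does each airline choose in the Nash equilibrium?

Alta's profit: π = (p_{Alta} − 51)(316 − 3p_{Alta} + p_{Borealis}).
∂π/∂p_{Alta} = 469 − 6p_{Alta} + p_{Borealis} = 0 ⇒ p_{Alta} = 469/6 + (1/6)p_{Borealis}.
The game is symmetric, so in equilibrium p_{Borealis} = p_{Alta}: the reaction function gives (5/6)p_{Alta} = 469/6, hence p_{Alta} = 93.8.

93.8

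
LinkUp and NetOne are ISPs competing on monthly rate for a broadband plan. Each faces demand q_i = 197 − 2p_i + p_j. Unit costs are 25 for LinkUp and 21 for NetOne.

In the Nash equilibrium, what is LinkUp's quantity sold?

LinkUp's profit: π = (p_{LinkUp} − 25)(197 − 2p_{LinkUp} + p_{NetOne}).
∂π/∂p_{LinkUp} = 247 − 4p_{LinkUp} + p_{NetOne} = 0 ⇒ p_{LinkUp} = 61.75 + 0.25p_{NetOne}.
Similarly p_{NetOne} = 59.75 + 0.25p_{LinkUp}.
Substituting the second reaction function into the first: p_{LinkUp} = 61.75 + 0.25(59.75 + 0.25p_{LinkUp}), which gives 0.9375p_{LinkUp} = 76.6875 ⇒ p_{LinkUp} = 81.8.
Then p_{NetOne} = 59.75 + 0.25·81.8 = 80.2.
q_{LinkUp} = 197 − 2·81.8 + 80.2 = 113.6.

113.6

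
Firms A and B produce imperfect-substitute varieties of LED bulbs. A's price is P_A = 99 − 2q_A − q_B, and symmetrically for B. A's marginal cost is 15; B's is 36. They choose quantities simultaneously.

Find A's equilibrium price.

51.4

Firm A's profit: π = q_A(99 − 2q_A − q_B) − 15q_A.
∂π/∂q_A = 84 − 4q_A − q_B = 0 ⇒ q_A = 21 − 0.25q_B.
Similarly q_B = 15.75 − 0.25q_A.
Substituting the second reaction function into the first: q_A = 21 − 0.25(15.75 − 0.25q_A), which gives 0.9375q_A = 17.0625 ⇒ q_A = 18.2.
Then q_B = 15.75 − 0.25·18.2 = 11.2.
P_A = 99 − 2·18.2 − 11.2 = 51.4.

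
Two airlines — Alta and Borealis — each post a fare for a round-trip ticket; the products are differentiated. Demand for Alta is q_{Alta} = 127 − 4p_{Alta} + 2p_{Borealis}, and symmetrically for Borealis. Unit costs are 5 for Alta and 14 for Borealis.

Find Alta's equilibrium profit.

Alta's profit: π = (p_{Alta} − 5)(127 − 4p_{Alta} + 2p_{Borealis}).
∂π/∂p_{Alta} = 147 − 8p_{Alta} + 2p_{Borealis} = 0 ⇒ p_{Alta} = 18.375 + 0.25p_{Borealis}.
Similarly p_{Borealis} = 22.875 + 0.25p_{Alta}.
Solving the two reaction functions simultaneously: (1 − (0.25)(0.25))p_{Alta} = 18.375 + 0.25·22.875, so 0.9375p_{Alta} = 771/32 and p_{Alta} = 25.7.
Then p_{Borealis} = 22.875 + 0.25·25.7 = 29.3.
q_{Alta} = 127 − 4·25.7 + 2·29.3 = 82.8.
Profit = (25.7 − 5)·82.8 = 1713.96.

1713.96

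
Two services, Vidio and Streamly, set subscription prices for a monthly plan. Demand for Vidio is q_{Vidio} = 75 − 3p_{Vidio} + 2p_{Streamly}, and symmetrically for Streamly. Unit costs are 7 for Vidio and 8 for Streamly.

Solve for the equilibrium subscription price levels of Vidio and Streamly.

Vidio's profit: π = (p_{Vidio} − 7)(75 − 3p_{Vidio} + 2p_{Streamly}).
∂π/∂p_{Vidio} = 96 − 6p_{Vidio} + 2p_{Streamly} = 0 ⇒ p_{Vidio} = 16 + (1/3)p_{Streamly}.
Similarly p_{Streamly} = 16.5 + (1/3)p_{Vidio}.
Solving the two reaction functions simultaneously: (1 − (1/3)(1/3))p_{Vidio} = 16 + (1/3)·16.5, so (8/9)p_{Vidio} = 21.5 and p_{Vidio} = 24.1875.
Then p_{Streamly} = 16.5 + (1/3)·24.1875 = 24.5625.

24.1875, 24.5625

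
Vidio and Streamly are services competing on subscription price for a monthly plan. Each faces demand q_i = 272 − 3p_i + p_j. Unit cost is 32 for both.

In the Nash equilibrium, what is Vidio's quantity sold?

124.8

Vidio's profit: π = (p_{Vidio} − 32)(272 − 3p_{Vidio} + p_{Streamly}).
∂π/∂p_{Vidio} = 368 − 6p_{Vidio} + p_{Streamly} = 0 ⇒ p_{Vidio} = 184/3 + (1/6)p_{Streamly}.
By symmetry p_{Streamly} = p_{Vidio}; substituting into the reaction function, (5/6)p_{Vidio} = 184/3 and p_{Vidio} = 73.6.
q_{Vidio} = 272 − 3·73.6 + 73.6 = 124.8.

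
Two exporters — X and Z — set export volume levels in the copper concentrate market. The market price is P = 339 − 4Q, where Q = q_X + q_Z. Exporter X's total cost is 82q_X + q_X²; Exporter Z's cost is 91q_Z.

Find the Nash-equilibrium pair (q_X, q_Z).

16.625, 22.6875

Exporter X's profit: π = q_X(339 − 4(q_X + q_Z)) − 82q_X − q_X².
∂π/∂q_X = 257 − 10q_X − 4q_Z = 0, so q_X = 25.7 − 0.4q_Z.
For Z: ∂π/∂q_Z = 248 − 8q_Z − 4q_X = 0 ⇒ q_Z = 31 − 0.5q_X.
Substituting the second reaction function into the first: q_X = 25.7 − 0.4(31 − 0.5q_X), which gives 0.8q_X = 13.3 ⇒ q_X = 16.625.
Then q_Z = 31 − 0.5·16.625 = 22.6875.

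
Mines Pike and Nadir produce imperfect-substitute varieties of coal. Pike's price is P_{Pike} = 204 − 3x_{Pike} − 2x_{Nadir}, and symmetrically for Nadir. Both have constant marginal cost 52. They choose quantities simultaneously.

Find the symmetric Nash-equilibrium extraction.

19

Mine Pike's profit: π = x_{Pike}(204 − 3x_{Pike} − 2x_{Nadir}) − 52x_{Pike}.
∂π/∂x_{Pike} = 152 − 6x_{Pike} − 2x_{Nadir} = 0 ⇒ x_{Pike} = 76/3 − (1/3)x_{Nadir}.
Setting x_{Pike} = x_{Nadir} in the reaction function: x_{Pike} = 76/3 − (1/3)x_{Pike}, so x_{Pike} = (76/3) / (4/3) = 19.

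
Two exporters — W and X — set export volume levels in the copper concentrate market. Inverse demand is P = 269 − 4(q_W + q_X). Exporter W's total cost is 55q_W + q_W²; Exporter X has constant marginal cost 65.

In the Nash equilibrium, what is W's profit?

Exporter W's profit: π = q_W(269 − 4(q_W + q_X)) − 55q_W − q_W².
∂π/∂q_W = 214 − 10q_W − 4q_X = 0, so q_W = 21.4 − 0.4q_X.
For X: ∂π/∂q_X = 204 − 8q_X − 4q_W = 0 ⇒ q_X = 25.5 − 0.5q_W.
Substituting the second reaction function into the first: q_W = 21.4 − 0.4(25.5 − 0.5q_W), which gives 0.8q_W = 11.2 ⇒ q_W = 14.
Then q_X = 25.5 − 0.5·14 = 18.5.
Price P = 269 − 4·32.5 = 139.
W's profit: (139 − 55)·14 − (14)² = 980.

980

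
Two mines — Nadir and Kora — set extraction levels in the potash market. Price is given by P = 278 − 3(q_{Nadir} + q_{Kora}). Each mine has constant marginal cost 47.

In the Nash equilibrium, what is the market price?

124

Mine Nadir's profit: π = q_{Nadir}(278 − 3(q_{Nadir} + q_{Kora})) − 47q_{Nadir}.
∂π/∂q_{Nadir} = 231 − 6q_{Nadir} − 3q_{Kora} = 0, so q_{Nadir} = 38.5 − 0.5q_{Kora}.
The game is symmetric, so in equilibrium q_{Kora} = q_{Nadir}: the reaction function gives 1.5q_{Nadir} = 38.5, hence q_{Nadir} = 77/3.
Equilibrium price: P = 278 − 3·(154/3) = 124.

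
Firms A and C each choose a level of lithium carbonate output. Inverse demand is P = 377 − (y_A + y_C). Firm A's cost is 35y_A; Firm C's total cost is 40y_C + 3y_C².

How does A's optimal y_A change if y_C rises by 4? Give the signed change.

Firm A's profit: π = y_A(377 − (y_A + y_C)) − 35y_A.
∂π/∂y_A = 342 − 2y_A − y_C = 0, so y_A = 171 − 0.5y_C.
The reaction-function slope is −0.5, so a 4-unit rise in y_C moves y_A by −0.5 × 4 = −2. A's best response falls — the actions are strategic substitutes.

-2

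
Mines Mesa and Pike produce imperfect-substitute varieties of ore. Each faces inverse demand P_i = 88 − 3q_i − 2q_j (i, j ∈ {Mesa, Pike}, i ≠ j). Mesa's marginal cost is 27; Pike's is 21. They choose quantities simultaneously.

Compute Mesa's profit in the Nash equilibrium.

157.6875

Mine Mesa's profit: π = q_{Mesa}(88 − 3q_{Mesa} − 2q_{Pike}) − 27q_{Mesa}.
∂π/∂q_{Mesa} = 61 − 6q_{Mesa} − 2q_{Pike} = 0 ⇒ q_{Mesa} = 61/6 − (1/3)q_{Pike}.
Similarly q_{Pike} = 67/6 − (1/3)q_{Mesa}.
Substituting the second reaction function into the first: q_{Mesa} = 61/6 − (1/3)(67/6 − (1/3)q_{Mesa}), which gives (8/9)q_{Mesa} = 58/9 ⇒ q_{Mesa} = 7.25.
Then q_{Pike} = 67/6 − (1/3)·7.25 = 8.75.
P_{Mesa} = 88 − 3·7.25 − 2·8.75 = 48.75.
Profit = (48.75 − 27)·7.25 = 157.6875.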